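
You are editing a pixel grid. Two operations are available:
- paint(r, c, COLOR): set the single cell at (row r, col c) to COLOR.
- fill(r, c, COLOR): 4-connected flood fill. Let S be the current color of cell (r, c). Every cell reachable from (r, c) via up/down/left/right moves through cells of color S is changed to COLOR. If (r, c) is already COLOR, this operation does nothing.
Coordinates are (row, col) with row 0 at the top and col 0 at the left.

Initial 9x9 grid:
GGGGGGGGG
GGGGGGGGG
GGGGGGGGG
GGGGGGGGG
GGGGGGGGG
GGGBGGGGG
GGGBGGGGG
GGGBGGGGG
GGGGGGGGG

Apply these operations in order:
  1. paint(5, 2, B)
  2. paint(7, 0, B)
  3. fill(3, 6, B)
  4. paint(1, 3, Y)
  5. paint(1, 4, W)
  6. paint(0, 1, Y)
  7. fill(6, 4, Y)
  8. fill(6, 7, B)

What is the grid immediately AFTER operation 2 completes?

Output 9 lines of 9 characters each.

Answer: GGGGGGGGG
GGGGGGGGG
GGGGGGGGG
GGGGGGGGG
GGGGGGGGG
GGBBGGGGG
GGGBGGGGG
BGGBGGGGG
GGGGGGGGG

Derivation:
After op 1 paint(5,2,B):
GGGGGGGGG
GGGGGGGGG
GGGGGGGGG
GGGGGGGGG
GGGGGGGGG
GGBBGGGGG
GGGBGGGGG
GGGBGGGGG
GGGGGGGGG
After op 2 paint(7,0,B):
GGGGGGGGG
GGGGGGGGG
GGGGGGGGG
GGGGGGGGG
GGGGGGGGG
GGBBGGGGG
GGGBGGGGG
BGGBGGGGG
GGGGGGGGG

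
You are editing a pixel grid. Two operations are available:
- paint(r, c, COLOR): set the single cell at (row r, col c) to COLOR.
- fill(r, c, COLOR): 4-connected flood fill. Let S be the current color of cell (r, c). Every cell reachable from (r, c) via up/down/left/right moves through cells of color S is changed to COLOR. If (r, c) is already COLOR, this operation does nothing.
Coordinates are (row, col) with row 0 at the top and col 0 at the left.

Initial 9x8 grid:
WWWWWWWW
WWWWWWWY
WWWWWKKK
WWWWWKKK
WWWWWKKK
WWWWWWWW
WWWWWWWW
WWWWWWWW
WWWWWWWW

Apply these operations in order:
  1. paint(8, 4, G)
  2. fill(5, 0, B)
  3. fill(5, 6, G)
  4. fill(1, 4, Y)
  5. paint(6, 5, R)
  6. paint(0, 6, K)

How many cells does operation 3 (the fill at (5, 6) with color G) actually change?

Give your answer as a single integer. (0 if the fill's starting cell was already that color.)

After op 1 paint(8,4,G):
WWWWWWWW
WWWWWWWY
WWWWWKKK
WWWWWKKK
WWWWWKKK
WWWWWWWW
WWWWWWWW
WWWWWWWW
WWWWGWWW
After op 2 fill(5,0,B) [61 cells changed]:
BBBBBBBB
BBBBBBBY
BBBBBKKK
BBBBBKKK
BBBBBKKK
BBBBBBBB
BBBBBBBB
BBBBBBBB
BBBBGBBB
After op 3 fill(5,6,G) [61 cells changed]:
GGGGGGGG
GGGGGGGY
GGGGGKKK
GGGGGKKK
GGGGGKKK
GGGGGGGG
GGGGGGGG
GGGGGGGG
GGGGGGGG

Answer: 61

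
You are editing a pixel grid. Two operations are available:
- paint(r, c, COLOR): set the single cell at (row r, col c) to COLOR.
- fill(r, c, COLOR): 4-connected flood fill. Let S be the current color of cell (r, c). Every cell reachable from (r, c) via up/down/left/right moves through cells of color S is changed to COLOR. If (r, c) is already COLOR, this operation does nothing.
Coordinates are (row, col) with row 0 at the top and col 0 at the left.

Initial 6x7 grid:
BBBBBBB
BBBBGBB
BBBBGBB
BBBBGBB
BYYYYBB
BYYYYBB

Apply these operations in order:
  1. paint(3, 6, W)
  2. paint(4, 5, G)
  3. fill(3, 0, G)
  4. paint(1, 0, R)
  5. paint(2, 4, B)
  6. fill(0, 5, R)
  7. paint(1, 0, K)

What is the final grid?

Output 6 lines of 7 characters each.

After op 1 paint(3,6,W):
BBBBBBB
BBBBGBB
BBBBGBB
BBBBGBW
BYYYYBB
BYYYYBB
After op 2 paint(4,5,G):
BBBBBBB
BBBBGBB
BBBBGBB
BBBBGBW
BYYYYGB
BYYYYBB
After op 3 fill(3,0,G) [26 cells changed]:
GGGGGGG
GGGGGGG
GGGGGGG
GGGGGGW
GYYYYGB
GYYYYBB
After op 4 paint(1,0,R):
GGGGGGG
RGGGGGG
GGGGGGG
GGGGGGW
GYYYYGB
GYYYYBB
After op 5 paint(2,4,B):
GGGGGGG
RGGGGGG
GGGGBGG
GGGGGGW
GYYYYGB
GYYYYBB
After op 6 fill(0,5,R) [28 cells changed]:
RRRRRRR
RRRRRRR
RRRRBRR
RRRRRRW
RYYYYRB
RYYYYBB
After op 7 paint(1,0,K):
RRRRRRR
KRRRRRR
RRRRBRR
RRRRRRW
RYYYYRB
RYYYYBB

Answer: RRRRRRR
KRRRRRR
RRRRBRR
RRRRRRW
RYYYYRB
RYYYYBB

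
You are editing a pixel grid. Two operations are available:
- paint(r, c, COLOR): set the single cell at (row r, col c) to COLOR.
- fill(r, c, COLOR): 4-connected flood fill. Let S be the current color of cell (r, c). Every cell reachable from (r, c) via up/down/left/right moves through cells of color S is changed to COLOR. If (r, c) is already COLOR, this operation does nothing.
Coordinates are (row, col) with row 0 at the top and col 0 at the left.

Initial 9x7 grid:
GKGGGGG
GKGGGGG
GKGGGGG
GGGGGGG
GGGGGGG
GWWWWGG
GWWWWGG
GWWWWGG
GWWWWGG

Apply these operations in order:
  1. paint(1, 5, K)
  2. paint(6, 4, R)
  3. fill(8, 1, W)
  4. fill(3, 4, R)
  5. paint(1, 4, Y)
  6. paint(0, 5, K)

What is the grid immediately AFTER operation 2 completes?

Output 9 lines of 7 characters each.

Answer: GKGGGGG
GKGGGKG
GKGGGGG
GGGGGGG
GGGGGGG
GWWWWGG
GWWWRGG
GWWWWGG
GWWWWGG

Derivation:
After op 1 paint(1,5,K):
GKGGGGG
GKGGGKG
GKGGGGG
GGGGGGG
GGGGGGG
GWWWWGG
GWWWWGG
GWWWWGG
GWWWWGG
After op 2 paint(6,4,R):
GKGGGGG
GKGGGKG
GKGGGGG
GGGGGGG
GGGGGGG
GWWWWGG
GWWWRGG
GWWWWGG
GWWWWGG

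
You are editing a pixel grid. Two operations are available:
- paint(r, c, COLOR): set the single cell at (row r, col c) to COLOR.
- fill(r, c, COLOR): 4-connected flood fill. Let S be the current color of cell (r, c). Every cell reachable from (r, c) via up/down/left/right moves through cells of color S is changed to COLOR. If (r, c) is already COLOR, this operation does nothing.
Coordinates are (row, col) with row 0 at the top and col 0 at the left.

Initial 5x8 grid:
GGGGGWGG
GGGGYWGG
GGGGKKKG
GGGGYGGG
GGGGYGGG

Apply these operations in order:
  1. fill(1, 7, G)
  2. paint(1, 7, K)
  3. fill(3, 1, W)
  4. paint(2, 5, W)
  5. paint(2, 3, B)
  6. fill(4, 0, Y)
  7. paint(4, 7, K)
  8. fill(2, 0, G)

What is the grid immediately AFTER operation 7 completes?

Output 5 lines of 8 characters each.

Answer: YYYYYYGG
YYYYYYGK
YYYBKYKG
YYYYYGGG
YYYYYGGK

Derivation:
After op 1 fill(1,7,G) [0 cells changed]:
GGGGGWGG
GGGGYWGG
GGGGKKKG
GGGGYGGG
GGGGYGGG
After op 2 paint(1,7,K):
GGGGGWGG
GGGGYWGK
GGGGKKKG
GGGGYGGG
GGGGYGGG
After op 3 fill(3,1,W) [21 cells changed]:
WWWWWWGG
WWWWYWGK
WWWWKKKG
WWWWYGGG
WWWWYGGG
After op 4 paint(2,5,W):
WWWWWWGG
WWWWYWGK
WWWWKWKG
WWWWYGGG
WWWWYGGG
After op 5 paint(2,3,B):
WWWWWWGG
WWWWYWGK
WWWBKWKG
WWWWYGGG
WWWWYGGG
After op 6 fill(4,0,Y) [23 cells changed]:
YYYYYYGG
YYYYYYGK
YYYBKYKG
YYYYYGGG
YYYYYGGG
After op 7 paint(4,7,K):
YYYYYYGG
YYYYYYGK
YYYBKYKG
YYYYYGGG
YYYYYGGK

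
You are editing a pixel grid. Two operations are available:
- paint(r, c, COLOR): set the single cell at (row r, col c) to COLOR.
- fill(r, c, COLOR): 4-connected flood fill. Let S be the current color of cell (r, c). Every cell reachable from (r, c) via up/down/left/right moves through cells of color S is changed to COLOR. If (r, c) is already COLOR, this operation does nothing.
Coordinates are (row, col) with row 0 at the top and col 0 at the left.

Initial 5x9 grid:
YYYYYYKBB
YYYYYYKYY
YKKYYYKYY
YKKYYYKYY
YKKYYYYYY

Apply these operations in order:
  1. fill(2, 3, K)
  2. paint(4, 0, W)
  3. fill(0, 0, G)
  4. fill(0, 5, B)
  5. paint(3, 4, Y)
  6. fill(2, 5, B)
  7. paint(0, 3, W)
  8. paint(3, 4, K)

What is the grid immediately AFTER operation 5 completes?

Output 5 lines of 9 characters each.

After op 1 fill(2,3,K) [33 cells changed]:
KKKKKKKBB
KKKKKKKKK
KKKKKKKKK
KKKKKKKKK
KKKKKKKKK
After op 2 paint(4,0,W):
KKKKKKKBB
KKKKKKKKK
KKKKKKKKK
KKKKKKKKK
WKKKKKKKK
After op 3 fill(0,0,G) [42 cells changed]:
GGGGGGGBB
GGGGGGGGG
GGGGGGGGG
GGGGGGGGG
WGGGGGGGG
After op 4 fill(0,5,B) [42 cells changed]:
BBBBBBBBB
BBBBBBBBB
BBBBBBBBB
BBBBBBBBB
WBBBBBBBB
After op 5 paint(3,4,Y):
BBBBBBBBB
BBBBBBBBB
BBBBBBBBB
BBBBYBBBB
WBBBBBBBB

Answer: BBBBBBBBB
BBBBBBBBB
BBBBBBBBB
BBBBYBBBB
WBBBBBBBB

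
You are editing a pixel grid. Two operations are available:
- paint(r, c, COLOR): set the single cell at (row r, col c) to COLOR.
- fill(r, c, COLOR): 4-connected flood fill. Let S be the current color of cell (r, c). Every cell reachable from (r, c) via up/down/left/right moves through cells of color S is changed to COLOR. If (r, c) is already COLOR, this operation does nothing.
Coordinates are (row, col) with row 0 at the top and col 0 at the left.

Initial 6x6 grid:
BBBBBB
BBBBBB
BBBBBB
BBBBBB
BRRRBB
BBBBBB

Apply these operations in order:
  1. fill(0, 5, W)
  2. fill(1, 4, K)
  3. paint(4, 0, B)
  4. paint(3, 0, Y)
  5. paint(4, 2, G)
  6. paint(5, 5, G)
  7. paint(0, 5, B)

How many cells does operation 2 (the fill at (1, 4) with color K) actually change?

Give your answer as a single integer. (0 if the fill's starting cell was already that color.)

Answer: 33

Derivation:
After op 1 fill(0,5,W) [33 cells changed]:
WWWWWW
WWWWWW
WWWWWW
WWWWWW
WRRRWW
WWWWWW
After op 2 fill(1,4,K) [33 cells changed]:
KKKKKK
KKKKKK
KKKKKK
KKKKKK
KRRRKK
KKKKKK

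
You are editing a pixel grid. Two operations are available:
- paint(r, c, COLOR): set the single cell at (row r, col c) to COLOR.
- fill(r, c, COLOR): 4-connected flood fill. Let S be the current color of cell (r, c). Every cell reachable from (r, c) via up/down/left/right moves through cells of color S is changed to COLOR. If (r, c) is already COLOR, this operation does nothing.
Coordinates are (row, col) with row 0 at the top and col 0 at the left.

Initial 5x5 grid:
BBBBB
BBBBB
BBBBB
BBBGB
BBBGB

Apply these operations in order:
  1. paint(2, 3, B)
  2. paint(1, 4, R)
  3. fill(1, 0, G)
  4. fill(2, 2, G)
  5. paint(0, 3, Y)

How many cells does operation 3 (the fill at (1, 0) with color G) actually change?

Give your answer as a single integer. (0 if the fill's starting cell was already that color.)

Answer: 22

Derivation:
After op 1 paint(2,3,B):
BBBBB
BBBBB
BBBBB
BBBGB
BBBGB
After op 2 paint(1,4,R):
BBBBB
BBBBR
BBBBB
BBBGB
BBBGB
After op 3 fill(1,0,G) [22 cells changed]:
GGGGG
GGGGR
GGGGG
GGGGG
GGGGG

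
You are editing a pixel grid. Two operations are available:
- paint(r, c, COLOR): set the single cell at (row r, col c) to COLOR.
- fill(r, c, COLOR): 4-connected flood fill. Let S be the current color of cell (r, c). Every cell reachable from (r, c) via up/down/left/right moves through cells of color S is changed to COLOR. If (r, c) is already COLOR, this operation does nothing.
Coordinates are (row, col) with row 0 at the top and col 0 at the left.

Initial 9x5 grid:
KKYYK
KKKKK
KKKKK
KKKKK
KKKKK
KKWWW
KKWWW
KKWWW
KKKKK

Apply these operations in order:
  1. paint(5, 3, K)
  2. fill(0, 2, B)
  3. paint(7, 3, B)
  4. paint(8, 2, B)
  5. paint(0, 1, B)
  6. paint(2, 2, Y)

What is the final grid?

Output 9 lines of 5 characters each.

After op 1 paint(5,3,K):
KKYYK
KKKKK
KKKKK
KKKKK
KKKKK
KKWKW
KKWWW
KKWWW
KKKKK
After op 2 fill(0,2,B) [2 cells changed]:
KKBBK
KKKKK
KKKKK
KKKKK
KKKKK
KKWKW
KKWWW
KKWWW
KKKKK
After op 3 paint(7,3,B):
KKBBK
KKKKK
KKKKK
KKKKK
KKKKK
KKWKW
KKWWW
KKWBW
KKKKK
After op 4 paint(8,2,B):
KKBBK
KKKKK
KKKKK
KKKKK
KKKKK
KKWKW
KKWWW
KKWBW
KKBKK
After op 5 paint(0,1,B):
KBBBK
KKKKK
KKKKK
KKKKK
KKKKK
KKWKW
KKWWW
KKWBW
KKBKK
After op 6 paint(2,2,Y):
KBBBK
KKKKK
KKYKK
KKKKK
KKKKK
KKWKW
KKWWW
KKWBW
KKBKK

Answer: KBBBK
KKKKK
KKYKK
KKKKK
KKKKK
KKWKW
KKWWW
KKWBW
KKBKK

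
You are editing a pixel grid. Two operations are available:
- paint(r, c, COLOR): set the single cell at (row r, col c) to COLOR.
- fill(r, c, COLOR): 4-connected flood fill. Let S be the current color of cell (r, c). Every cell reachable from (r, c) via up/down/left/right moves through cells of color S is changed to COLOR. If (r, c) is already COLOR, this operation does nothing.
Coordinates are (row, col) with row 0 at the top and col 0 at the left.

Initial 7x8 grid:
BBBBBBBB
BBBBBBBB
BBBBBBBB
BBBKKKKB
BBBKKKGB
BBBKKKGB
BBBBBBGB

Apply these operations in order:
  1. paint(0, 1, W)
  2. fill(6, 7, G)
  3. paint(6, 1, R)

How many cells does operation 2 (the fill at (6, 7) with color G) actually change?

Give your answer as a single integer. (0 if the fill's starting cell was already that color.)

After op 1 paint(0,1,W):
BWBBBBBB
BBBBBBBB
BBBBBBBB
BBBKKKKB
BBBKKKGB
BBBKKKGB
BBBBBBGB
After op 2 fill(6,7,G) [42 cells changed]:
GWGGGGGG
GGGGGGGG
GGGGGGGG
GGGKKKKG
GGGKKKGG
GGGKKKGG
GGGGGGGG

Answer: 42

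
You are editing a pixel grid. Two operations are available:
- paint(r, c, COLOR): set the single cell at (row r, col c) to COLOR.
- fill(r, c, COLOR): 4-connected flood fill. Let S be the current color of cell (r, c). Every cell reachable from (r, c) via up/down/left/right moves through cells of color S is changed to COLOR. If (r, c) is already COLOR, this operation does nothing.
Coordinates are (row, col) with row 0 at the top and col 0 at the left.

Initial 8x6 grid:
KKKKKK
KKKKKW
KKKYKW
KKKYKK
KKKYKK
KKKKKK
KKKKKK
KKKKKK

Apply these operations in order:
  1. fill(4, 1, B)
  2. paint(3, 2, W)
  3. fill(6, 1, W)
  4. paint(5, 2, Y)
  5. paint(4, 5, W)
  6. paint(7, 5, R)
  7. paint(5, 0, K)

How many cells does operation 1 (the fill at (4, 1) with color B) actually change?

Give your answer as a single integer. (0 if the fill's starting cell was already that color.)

Answer: 43

Derivation:
After op 1 fill(4,1,B) [43 cells changed]:
BBBBBB
BBBBBW
BBBYBW
BBBYBB
BBBYBB
BBBBBB
BBBBBB
BBBBBB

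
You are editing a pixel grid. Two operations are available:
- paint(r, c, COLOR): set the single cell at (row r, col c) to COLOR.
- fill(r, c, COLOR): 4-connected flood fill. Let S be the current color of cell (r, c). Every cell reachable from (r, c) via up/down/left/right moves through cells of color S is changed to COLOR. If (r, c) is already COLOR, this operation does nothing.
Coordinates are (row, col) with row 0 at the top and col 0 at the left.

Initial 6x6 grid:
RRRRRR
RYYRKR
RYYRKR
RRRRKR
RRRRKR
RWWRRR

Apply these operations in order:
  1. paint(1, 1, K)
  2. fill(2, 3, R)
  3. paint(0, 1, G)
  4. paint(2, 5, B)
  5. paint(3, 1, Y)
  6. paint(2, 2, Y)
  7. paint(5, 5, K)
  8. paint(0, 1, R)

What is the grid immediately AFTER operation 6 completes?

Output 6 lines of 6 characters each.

Answer: RGRRRR
RKYRKR
RYYRKB
RYRRKR
RRRRKR
RWWRRR

Derivation:
After op 1 paint(1,1,K):
RRRRRR
RKYRKR
RYYRKR
RRRRKR
RRRRKR
RWWRRR
After op 2 fill(2,3,R) [0 cells changed]:
RRRRRR
RKYRKR
RYYRKR
RRRRKR
RRRRKR
RWWRRR
After op 3 paint(0,1,G):
RGRRRR
RKYRKR
RYYRKR
RRRRKR
RRRRKR
RWWRRR
After op 4 paint(2,5,B):
RGRRRR
RKYRKR
RYYRKB
RRRRKR
RRRRKR
RWWRRR
After op 5 paint(3,1,Y):
RGRRRR
RKYRKR
RYYRKB
RYRRKR
RRRRKR
RWWRRR
After op 6 paint(2,2,Y):
RGRRRR
RKYRKR
RYYRKB
RYRRKR
RRRRKR
RWWRRR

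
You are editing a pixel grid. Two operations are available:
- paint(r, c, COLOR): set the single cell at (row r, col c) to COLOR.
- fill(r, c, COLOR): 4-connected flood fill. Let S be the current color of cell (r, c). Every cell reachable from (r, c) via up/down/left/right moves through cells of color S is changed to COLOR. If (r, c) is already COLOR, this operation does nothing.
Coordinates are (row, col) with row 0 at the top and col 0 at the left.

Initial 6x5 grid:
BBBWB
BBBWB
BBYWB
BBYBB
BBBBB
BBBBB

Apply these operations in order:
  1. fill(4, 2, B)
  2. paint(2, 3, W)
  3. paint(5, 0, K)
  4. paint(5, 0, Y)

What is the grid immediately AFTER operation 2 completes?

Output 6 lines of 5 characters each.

After op 1 fill(4,2,B) [0 cells changed]:
BBBWB
BBBWB
BBYWB
BBYBB
BBBBB
BBBBB
After op 2 paint(2,3,W):
BBBWB
BBBWB
BBYWB
BBYBB
BBBBB
BBBBB

Answer: BBBWB
BBBWB
BBYWB
BBYBB
BBBBB
BBBBB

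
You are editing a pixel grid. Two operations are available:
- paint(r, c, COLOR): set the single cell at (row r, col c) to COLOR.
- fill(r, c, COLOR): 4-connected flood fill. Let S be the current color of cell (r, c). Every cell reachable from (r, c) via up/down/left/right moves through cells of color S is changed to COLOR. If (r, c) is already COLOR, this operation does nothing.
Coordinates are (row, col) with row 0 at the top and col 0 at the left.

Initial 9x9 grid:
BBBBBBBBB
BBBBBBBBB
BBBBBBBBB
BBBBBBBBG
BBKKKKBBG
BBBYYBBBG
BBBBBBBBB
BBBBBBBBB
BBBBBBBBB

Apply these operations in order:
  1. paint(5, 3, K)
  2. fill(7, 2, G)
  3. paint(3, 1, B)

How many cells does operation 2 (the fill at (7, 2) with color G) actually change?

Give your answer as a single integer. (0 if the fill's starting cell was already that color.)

Answer: 72

Derivation:
After op 1 paint(5,3,K):
BBBBBBBBB
BBBBBBBBB
BBBBBBBBB
BBBBBBBBG
BBKKKKBBG
BBBKYBBBG
BBBBBBBBB
BBBBBBBBB
BBBBBBBBB
After op 2 fill(7,2,G) [72 cells changed]:
GGGGGGGGG
GGGGGGGGG
GGGGGGGGG
GGGGGGGGG
GGKKKKGGG
GGGKYGGGG
GGGGGGGGG
GGGGGGGGG
GGGGGGGGG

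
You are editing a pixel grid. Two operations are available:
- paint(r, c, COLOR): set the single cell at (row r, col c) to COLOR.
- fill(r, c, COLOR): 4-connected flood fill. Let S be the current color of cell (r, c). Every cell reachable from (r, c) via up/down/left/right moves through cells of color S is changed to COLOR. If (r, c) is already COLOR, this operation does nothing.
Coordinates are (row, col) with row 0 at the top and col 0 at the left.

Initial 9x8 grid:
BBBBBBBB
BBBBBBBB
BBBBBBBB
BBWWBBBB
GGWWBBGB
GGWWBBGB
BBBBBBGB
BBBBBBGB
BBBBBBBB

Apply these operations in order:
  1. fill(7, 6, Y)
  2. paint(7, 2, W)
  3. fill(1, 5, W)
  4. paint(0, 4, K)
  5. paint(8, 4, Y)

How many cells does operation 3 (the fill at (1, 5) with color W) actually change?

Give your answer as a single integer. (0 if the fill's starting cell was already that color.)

After op 1 fill(7,6,Y) [4 cells changed]:
BBBBBBBB
BBBBBBBB
BBBBBBBB
BBWWBBBB
GGWWBBYB
GGWWBBYB
BBBBBBYB
BBBBBBYB
BBBBBBBB
After op 2 paint(7,2,W):
BBBBBBBB
BBBBBBBB
BBBBBBBB
BBWWBBBB
GGWWBBYB
GGWWBBYB
BBBBBBYB
BBWBBBYB
BBBBBBBB
After op 3 fill(1,5,W) [57 cells changed]:
WWWWWWWW
WWWWWWWW
WWWWWWWW
WWWWWWWW
GGWWWWYW
GGWWWWYW
WWWWWWYW
WWWWWWYW
WWWWWWWW

Answer: 57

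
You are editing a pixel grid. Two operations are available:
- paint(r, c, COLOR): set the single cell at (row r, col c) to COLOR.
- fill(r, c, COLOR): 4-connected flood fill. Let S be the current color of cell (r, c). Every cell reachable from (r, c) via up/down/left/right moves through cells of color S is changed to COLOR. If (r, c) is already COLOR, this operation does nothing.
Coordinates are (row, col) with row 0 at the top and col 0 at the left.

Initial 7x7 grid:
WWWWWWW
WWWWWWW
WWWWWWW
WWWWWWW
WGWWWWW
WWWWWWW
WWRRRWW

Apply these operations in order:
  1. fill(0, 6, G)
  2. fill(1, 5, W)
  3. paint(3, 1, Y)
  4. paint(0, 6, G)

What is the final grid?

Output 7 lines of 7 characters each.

After op 1 fill(0,6,G) [45 cells changed]:
GGGGGGG
GGGGGGG
GGGGGGG
GGGGGGG
GGGGGGG
GGGGGGG
GGRRRGG
After op 2 fill(1,5,W) [46 cells changed]:
WWWWWWW
WWWWWWW
WWWWWWW
WWWWWWW
WWWWWWW
WWWWWWW
WWRRRWW
After op 3 paint(3,1,Y):
WWWWWWW
WWWWWWW
WWWWWWW
WYWWWWW
WWWWWWW
WWWWWWW
WWRRRWW
After op 4 paint(0,6,G):
WWWWWWG
WWWWWWW
WWWWWWW
WYWWWWW
WWWWWWW
WWWWWWW
WWRRRWW

Answer: WWWWWWG
WWWWWWW
WWWWWWW
WYWWWWW
WWWWWWW
WWWWWWW
WWRRRWW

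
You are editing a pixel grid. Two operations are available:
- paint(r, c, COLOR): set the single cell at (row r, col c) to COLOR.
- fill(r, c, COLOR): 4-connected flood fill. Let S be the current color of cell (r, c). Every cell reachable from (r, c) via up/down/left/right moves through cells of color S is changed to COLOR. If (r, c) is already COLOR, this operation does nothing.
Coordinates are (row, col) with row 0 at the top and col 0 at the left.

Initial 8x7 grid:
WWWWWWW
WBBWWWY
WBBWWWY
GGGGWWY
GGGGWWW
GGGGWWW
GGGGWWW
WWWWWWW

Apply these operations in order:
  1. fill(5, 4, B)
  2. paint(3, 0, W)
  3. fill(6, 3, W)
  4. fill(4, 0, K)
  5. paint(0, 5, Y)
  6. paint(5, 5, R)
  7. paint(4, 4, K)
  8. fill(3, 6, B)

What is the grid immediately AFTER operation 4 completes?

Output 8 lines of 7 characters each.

Answer: BBBBBBB
BBBBBBY
BBBBBBY
KKKKBBY
KKKKBBB
KKKKBBB
KKKKBBB
BBBBBBB

Derivation:
After op 1 fill(5,4,B) [33 cells changed]:
BBBBBBB
BBBBBBY
BBBBBBY
GGGGBBY
GGGGBBB
GGGGBBB
GGGGBBB
BBBBBBB
After op 2 paint(3,0,W):
BBBBBBB
BBBBBBY
BBBBBBY
WGGGBBY
GGGGBBB
GGGGBBB
GGGGBBB
BBBBBBB
After op 3 fill(6,3,W) [15 cells changed]:
BBBBBBB
BBBBBBY
BBBBBBY
WWWWBBY
WWWWBBB
WWWWBBB
WWWWBBB
BBBBBBB
After op 4 fill(4,0,K) [16 cells changed]:
BBBBBBB
BBBBBBY
BBBBBBY
KKKKBBY
KKKKBBB
KKKKBBB
KKKKBBB
BBBBBBB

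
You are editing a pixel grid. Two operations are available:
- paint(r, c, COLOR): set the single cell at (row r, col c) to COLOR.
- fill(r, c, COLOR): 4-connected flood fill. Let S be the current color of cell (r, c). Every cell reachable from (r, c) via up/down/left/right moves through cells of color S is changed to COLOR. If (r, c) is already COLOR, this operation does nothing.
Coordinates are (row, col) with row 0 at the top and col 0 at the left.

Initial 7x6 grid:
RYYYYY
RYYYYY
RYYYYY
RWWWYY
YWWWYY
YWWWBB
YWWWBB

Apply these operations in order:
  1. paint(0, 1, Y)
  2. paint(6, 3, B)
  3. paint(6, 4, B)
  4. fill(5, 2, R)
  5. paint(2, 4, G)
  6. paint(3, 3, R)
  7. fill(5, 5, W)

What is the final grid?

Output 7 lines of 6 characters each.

Answer: RYYYYY
RYYYYY
RYYYGY
RRRRYY
YRRRYY
YRRRWW
YRRWWW

Derivation:
After op 1 paint(0,1,Y):
RYYYYY
RYYYYY
RYYYYY
RWWWYY
YWWWYY
YWWWBB
YWWWBB
After op 2 paint(6,3,B):
RYYYYY
RYYYYY
RYYYYY
RWWWYY
YWWWYY
YWWWBB
YWWBBB
After op 3 paint(6,4,B):
RYYYYY
RYYYYY
RYYYYY
RWWWYY
YWWWYY
YWWWBB
YWWBBB
After op 4 fill(5,2,R) [11 cells changed]:
RYYYYY
RYYYYY
RYYYYY
RRRRYY
YRRRYY
YRRRBB
YRRBBB
After op 5 paint(2,4,G):
RYYYYY
RYYYYY
RYYYGY
RRRRYY
YRRRYY
YRRRBB
YRRBBB
After op 6 paint(3,3,R):
RYYYYY
RYYYYY
RYYYGY
RRRRYY
YRRRYY
YRRRBB
YRRBBB
After op 7 fill(5,5,W) [5 cells changed]:
RYYYYY
RYYYYY
RYYYGY
RRRRYY
YRRRYY
YRRRWW
YRRWWW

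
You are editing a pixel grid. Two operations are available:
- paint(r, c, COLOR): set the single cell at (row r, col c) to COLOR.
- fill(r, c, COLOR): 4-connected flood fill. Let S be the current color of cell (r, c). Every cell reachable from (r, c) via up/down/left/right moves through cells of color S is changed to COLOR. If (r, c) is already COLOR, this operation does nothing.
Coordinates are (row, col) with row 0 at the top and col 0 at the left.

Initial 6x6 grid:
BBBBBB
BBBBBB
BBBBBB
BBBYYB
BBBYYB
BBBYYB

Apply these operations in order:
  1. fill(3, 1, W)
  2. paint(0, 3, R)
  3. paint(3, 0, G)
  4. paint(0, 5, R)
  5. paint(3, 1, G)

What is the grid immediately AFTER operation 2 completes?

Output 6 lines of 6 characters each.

After op 1 fill(3,1,W) [30 cells changed]:
WWWWWW
WWWWWW
WWWWWW
WWWYYW
WWWYYW
WWWYYW
After op 2 paint(0,3,R):
WWWRWW
WWWWWW
WWWWWW
WWWYYW
WWWYYW
WWWYYW

Answer: WWWRWW
WWWWWW
WWWWWW
WWWYYW
WWWYYW
WWWYYW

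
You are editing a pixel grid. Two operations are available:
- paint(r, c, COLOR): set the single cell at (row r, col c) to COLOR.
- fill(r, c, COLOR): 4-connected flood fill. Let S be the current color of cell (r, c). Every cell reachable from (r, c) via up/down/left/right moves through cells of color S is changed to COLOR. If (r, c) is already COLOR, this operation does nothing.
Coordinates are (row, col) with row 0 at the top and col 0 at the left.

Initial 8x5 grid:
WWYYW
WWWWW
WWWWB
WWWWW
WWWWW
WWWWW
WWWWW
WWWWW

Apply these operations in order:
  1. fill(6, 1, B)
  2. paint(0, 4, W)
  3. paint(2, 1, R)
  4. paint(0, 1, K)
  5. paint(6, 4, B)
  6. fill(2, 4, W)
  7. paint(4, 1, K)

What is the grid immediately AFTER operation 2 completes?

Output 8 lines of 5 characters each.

Answer: BBYYW
BBBBB
BBBBB
BBBBB
BBBBB
BBBBB
BBBBB
BBBBB

Derivation:
After op 1 fill(6,1,B) [37 cells changed]:
BBYYB
BBBBB
BBBBB
BBBBB
BBBBB
BBBBB
BBBBB
BBBBB
After op 2 paint(0,4,W):
BBYYW
BBBBB
BBBBB
BBBBB
BBBBB
BBBBB
BBBBB
BBBBB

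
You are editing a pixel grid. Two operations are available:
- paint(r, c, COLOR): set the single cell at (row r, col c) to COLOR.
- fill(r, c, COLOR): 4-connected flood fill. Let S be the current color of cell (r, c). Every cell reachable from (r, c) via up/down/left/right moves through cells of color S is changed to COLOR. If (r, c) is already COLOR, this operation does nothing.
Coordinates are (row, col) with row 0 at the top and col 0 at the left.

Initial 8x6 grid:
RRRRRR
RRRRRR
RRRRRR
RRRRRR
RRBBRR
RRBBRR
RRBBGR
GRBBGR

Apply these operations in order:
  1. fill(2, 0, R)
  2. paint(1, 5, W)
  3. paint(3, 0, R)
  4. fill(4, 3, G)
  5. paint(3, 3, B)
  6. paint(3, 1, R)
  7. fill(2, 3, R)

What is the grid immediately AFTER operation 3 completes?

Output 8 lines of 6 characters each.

Answer: RRRRRR
RRRRRW
RRRRRR
RRRRRR
RRBBRR
RRBBRR
RRBBGR
GRBBGR

Derivation:
After op 1 fill(2,0,R) [0 cells changed]:
RRRRRR
RRRRRR
RRRRRR
RRRRRR
RRBBRR
RRBBRR
RRBBGR
GRBBGR
After op 2 paint(1,5,W):
RRRRRR
RRRRRW
RRRRRR
RRRRRR
RRBBRR
RRBBRR
RRBBGR
GRBBGR
After op 3 paint(3,0,R):
RRRRRR
RRRRRW
RRRRRR
RRRRRR
RRBBRR
RRBBRR
RRBBGR
GRBBGR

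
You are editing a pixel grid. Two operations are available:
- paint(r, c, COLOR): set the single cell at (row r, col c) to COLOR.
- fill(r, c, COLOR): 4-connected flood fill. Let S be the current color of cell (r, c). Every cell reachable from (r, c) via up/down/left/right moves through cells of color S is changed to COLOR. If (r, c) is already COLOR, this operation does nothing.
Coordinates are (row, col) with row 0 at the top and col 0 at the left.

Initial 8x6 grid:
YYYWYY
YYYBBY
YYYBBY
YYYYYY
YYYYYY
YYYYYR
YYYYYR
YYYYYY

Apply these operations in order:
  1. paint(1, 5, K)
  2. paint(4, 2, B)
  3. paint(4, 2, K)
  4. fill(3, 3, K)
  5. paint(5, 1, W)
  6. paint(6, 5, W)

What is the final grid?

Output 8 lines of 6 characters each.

Answer: KKKWYY
KKKBBK
KKKBBK
KKKKKK
KKKKKK
KWKKKR
KKKKKW
KKKKKK

Derivation:
After op 1 paint(1,5,K):
YYYWYY
YYYBBK
YYYBBY
YYYYYY
YYYYYY
YYYYYR
YYYYYR
YYYYYY
After op 2 paint(4,2,B):
YYYWYY
YYYBBK
YYYBBY
YYYYYY
YYBYYY
YYYYYR
YYYYYR
YYYYYY
After op 3 paint(4,2,K):
YYYWYY
YYYBBK
YYYBBY
YYYYYY
YYKYYY
YYYYYR
YYYYYR
YYYYYY
After op 4 fill(3,3,K) [37 cells changed]:
KKKWYY
KKKBBK
KKKBBK
KKKKKK
KKKKKK
KKKKKR
KKKKKR
KKKKKK
After op 5 paint(5,1,W):
KKKWYY
KKKBBK
KKKBBK
KKKKKK
KKKKKK
KWKKKR
KKKKKR
KKKKKK
After op 6 paint(6,5,W):
KKKWYY
KKKBBK
KKKBBK
KKKKKK
KKKKKK
KWKKKR
KKKKKW
KKKKKK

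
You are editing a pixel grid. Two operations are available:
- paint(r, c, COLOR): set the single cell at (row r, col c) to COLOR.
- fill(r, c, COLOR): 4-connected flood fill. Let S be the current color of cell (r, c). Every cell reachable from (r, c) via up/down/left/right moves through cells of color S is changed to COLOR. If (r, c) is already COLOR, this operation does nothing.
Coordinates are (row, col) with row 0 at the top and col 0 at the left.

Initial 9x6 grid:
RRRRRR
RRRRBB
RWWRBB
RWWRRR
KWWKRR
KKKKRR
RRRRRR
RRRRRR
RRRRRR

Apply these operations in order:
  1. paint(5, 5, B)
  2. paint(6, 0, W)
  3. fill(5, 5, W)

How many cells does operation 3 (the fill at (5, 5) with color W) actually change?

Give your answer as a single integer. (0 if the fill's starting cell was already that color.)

After op 1 paint(5,5,B):
RRRRRR
RRRRBB
RWWRBB
RWWRRR
KWWKRR
KKKKRB
RRRRRR
RRRRRR
RRRRRR
After op 2 paint(6,0,W):
RRRRRR
RRRRBB
RWWRBB
RWWRRR
KWWKRR
KKKKRB
WRRRRR
RRRRRR
RRRRRR
After op 3 fill(5,5,W) [1 cells changed]:
RRRRRR
RRRRBB
RWWRBB
RWWRRR
KWWKRR
KKKKRW
WRRRRR
RRRRRR
RRRRRR

Answer: 1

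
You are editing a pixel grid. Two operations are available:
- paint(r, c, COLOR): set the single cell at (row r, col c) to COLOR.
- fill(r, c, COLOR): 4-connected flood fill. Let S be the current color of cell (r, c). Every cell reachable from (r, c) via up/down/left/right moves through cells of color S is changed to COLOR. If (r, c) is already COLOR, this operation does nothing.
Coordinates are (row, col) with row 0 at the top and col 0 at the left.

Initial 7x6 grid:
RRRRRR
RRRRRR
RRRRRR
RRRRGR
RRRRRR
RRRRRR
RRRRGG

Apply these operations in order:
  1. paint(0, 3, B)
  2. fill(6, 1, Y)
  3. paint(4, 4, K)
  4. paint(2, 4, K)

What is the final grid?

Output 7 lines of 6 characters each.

After op 1 paint(0,3,B):
RRRBRR
RRRRRR
RRRRRR
RRRRGR
RRRRRR
RRRRRR
RRRRGG
After op 2 fill(6,1,Y) [38 cells changed]:
YYYBYY
YYYYYY
YYYYYY
YYYYGY
YYYYYY
YYYYYY
YYYYGG
After op 3 paint(4,4,K):
YYYBYY
YYYYYY
YYYYYY
YYYYGY
YYYYKY
YYYYYY
YYYYGG
After op 4 paint(2,4,K):
YYYBYY
YYYYYY
YYYYKY
YYYYGY
YYYYKY
YYYYYY
YYYYGG

Answer: YYYBYY
YYYYYY
YYYYKY
YYYYGY
YYYYKY
YYYYYY
YYYYGG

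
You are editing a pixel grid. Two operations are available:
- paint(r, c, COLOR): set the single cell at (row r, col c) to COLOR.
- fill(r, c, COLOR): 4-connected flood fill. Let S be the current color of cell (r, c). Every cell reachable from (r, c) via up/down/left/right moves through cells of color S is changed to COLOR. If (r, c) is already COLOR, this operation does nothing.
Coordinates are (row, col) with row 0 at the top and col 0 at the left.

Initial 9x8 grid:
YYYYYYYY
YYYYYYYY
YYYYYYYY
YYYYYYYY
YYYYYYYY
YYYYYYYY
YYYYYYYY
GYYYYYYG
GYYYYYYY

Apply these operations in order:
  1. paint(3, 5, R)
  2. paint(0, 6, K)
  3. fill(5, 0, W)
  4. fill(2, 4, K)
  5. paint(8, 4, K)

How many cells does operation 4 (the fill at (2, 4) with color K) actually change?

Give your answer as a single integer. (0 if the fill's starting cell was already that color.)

After op 1 paint(3,5,R):
YYYYYYYY
YYYYYYYY
YYYYYYYY
YYYYYRYY
YYYYYYYY
YYYYYYYY
YYYYYYYY
GYYYYYYG
GYYYYYYY
After op 2 paint(0,6,K):
YYYYYYKY
YYYYYYYY
YYYYYYYY
YYYYYRYY
YYYYYYYY
YYYYYYYY
YYYYYYYY
GYYYYYYG
GYYYYYYY
After op 3 fill(5,0,W) [67 cells changed]:
WWWWWWKW
WWWWWWWW
WWWWWWWW
WWWWWRWW
WWWWWWWW
WWWWWWWW
WWWWWWWW
GWWWWWWG
GWWWWWWW
After op 4 fill(2,4,K) [67 cells changed]:
KKKKKKKK
KKKKKKKK
KKKKKKKK
KKKKKRKK
KKKKKKKK
KKKKKKKK
KKKKKKKK
GKKKKKKG
GKKKKKKK

Answer: 67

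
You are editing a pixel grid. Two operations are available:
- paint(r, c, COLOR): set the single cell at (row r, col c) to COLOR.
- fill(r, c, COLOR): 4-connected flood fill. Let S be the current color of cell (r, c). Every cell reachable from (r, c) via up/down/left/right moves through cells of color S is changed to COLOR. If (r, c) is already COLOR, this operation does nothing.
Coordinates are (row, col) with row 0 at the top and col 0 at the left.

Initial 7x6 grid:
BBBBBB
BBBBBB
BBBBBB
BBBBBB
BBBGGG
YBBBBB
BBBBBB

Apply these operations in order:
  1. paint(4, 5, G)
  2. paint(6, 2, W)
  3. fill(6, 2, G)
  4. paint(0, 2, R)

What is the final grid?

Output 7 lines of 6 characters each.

Answer: BBRBBB
BBBBBB
BBBBBB
BBBBBB
BBBGGG
YBBBBB
BBGBBB

Derivation:
After op 1 paint(4,5,G):
BBBBBB
BBBBBB
BBBBBB
BBBBBB
BBBGGG
YBBBBB
BBBBBB
After op 2 paint(6,2,W):
BBBBBB
BBBBBB
BBBBBB
BBBBBB
BBBGGG
YBBBBB
BBWBBB
After op 3 fill(6,2,G) [1 cells changed]:
BBBBBB
BBBBBB
BBBBBB
BBBBBB
BBBGGG
YBBBBB
BBGBBB
After op 4 paint(0,2,R):
BBRBBB
BBBBBB
BBBBBB
BBBBBB
BBBGGG
YBBBBB
BBGBBB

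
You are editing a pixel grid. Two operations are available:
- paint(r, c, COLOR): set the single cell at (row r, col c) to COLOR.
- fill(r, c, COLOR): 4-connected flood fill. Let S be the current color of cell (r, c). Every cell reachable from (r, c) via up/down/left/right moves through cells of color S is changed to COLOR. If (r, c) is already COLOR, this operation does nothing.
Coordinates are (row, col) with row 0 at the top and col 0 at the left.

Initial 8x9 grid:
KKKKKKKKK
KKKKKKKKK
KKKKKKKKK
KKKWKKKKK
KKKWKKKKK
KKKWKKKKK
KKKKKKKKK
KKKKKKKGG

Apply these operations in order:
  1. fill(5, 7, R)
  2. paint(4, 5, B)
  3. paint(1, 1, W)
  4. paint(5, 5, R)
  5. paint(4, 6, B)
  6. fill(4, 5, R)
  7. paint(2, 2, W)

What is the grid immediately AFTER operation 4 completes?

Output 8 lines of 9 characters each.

After op 1 fill(5,7,R) [67 cells changed]:
RRRRRRRRR
RRRRRRRRR
RRRRRRRRR
RRRWRRRRR
RRRWRRRRR
RRRWRRRRR
RRRRRRRRR
RRRRRRRGG
After op 2 paint(4,5,B):
RRRRRRRRR
RRRRRRRRR
RRRRRRRRR
RRRWRRRRR
RRRWRBRRR
RRRWRRRRR
RRRRRRRRR
RRRRRRRGG
After op 3 paint(1,1,W):
RRRRRRRRR
RWRRRRRRR
RRRRRRRRR
RRRWRRRRR
RRRWRBRRR
RRRWRRRRR
RRRRRRRRR
RRRRRRRGG
After op 4 paint(5,5,R):
RRRRRRRRR
RWRRRRRRR
RRRRRRRRR
RRRWRRRRR
RRRWRBRRR
RRRWRRRRR
RRRRRRRRR
RRRRRRRGG

Answer: RRRRRRRRR
RWRRRRRRR
RRRRRRRRR
RRRWRRRRR
RRRWRBRRR
RRRWRRRRR
RRRRRRRRR
RRRRRRRGG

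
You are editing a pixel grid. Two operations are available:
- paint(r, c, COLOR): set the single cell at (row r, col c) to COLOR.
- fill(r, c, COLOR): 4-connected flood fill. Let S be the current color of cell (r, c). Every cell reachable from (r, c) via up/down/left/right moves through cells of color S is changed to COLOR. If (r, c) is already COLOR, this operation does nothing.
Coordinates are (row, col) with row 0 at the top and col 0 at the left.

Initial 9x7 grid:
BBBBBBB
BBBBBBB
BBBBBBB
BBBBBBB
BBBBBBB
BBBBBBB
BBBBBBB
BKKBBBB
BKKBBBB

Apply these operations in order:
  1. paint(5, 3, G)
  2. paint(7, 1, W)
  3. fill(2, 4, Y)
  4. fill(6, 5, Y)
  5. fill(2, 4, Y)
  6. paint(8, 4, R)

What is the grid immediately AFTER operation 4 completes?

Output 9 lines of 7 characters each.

After op 1 paint(5,3,G):
BBBBBBB
BBBBBBB
BBBBBBB
BBBBBBB
BBBBBBB
BBBGBBB
BBBBBBB
BKKBBBB
BKKBBBB
After op 2 paint(7,1,W):
BBBBBBB
BBBBBBB
BBBBBBB
BBBBBBB
BBBBBBB
BBBGBBB
BBBBBBB
BWKBBBB
BKKBBBB
After op 3 fill(2,4,Y) [58 cells changed]:
YYYYYYY
YYYYYYY
YYYYYYY
YYYYYYY
YYYYYYY
YYYGYYY
YYYYYYY
YWKYYYY
YKKYYYY
After op 4 fill(6,5,Y) [0 cells changed]:
YYYYYYY
YYYYYYY
YYYYYYY
YYYYYYY
YYYYYYY
YYYGYYY
YYYYYYY
YWKYYYY
YKKYYYY

Answer: YYYYYYY
YYYYYYY
YYYYYYY
YYYYYYY
YYYYYYY
YYYGYYY
YYYYYYY
YWKYYYY
YKKYYYY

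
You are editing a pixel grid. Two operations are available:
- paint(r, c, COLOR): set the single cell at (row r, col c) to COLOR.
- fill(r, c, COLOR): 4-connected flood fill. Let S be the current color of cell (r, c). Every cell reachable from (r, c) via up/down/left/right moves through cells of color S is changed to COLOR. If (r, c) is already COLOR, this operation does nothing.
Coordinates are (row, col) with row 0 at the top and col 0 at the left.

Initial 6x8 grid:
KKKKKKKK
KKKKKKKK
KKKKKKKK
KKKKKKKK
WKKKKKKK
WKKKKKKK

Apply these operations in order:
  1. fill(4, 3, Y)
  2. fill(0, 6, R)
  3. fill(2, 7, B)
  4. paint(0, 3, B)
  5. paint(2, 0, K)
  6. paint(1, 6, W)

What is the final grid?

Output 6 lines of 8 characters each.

After op 1 fill(4,3,Y) [46 cells changed]:
YYYYYYYY
YYYYYYYY
YYYYYYYY
YYYYYYYY
WYYYYYYY
WYYYYYYY
After op 2 fill(0,6,R) [46 cells changed]:
RRRRRRRR
RRRRRRRR
RRRRRRRR
RRRRRRRR
WRRRRRRR
WRRRRRRR
After op 3 fill(2,7,B) [46 cells changed]:
BBBBBBBB
BBBBBBBB
BBBBBBBB
BBBBBBBB
WBBBBBBB
WBBBBBBB
After op 4 paint(0,3,B):
BBBBBBBB
BBBBBBBB
BBBBBBBB
BBBBBBBB
WBBBBBBB
WBBBBBBB
After op 5 paint(2,0,K):
BBBBBBBB
BBBBBBBB
KBBBBBBB
BBBBBBBB
WBBBBBBB
WBBBBBBB
After op 6 paint(1,6,W):
BBBBBBBB
BBBBBBWB
KBBBBBBB
BBBBBBBB
WBBBBBBB
WBBBBBBB

Answer: BBBBBBBB
BBBBBBWB
KBBBBBBB
BBBBBBBB
WBBBBBBB
WBBBBBBB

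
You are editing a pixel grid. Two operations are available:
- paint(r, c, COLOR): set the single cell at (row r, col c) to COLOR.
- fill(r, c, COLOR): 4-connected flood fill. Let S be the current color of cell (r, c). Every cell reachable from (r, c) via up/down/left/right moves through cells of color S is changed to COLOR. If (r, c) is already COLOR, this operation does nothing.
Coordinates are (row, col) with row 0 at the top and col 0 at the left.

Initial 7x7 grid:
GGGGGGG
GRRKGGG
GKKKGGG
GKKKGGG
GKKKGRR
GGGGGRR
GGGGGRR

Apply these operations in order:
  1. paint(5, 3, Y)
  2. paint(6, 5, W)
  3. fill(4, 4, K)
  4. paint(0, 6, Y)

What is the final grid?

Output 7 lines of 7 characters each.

Answer: KKKKKKY
KRRKKKK
KKKKKKK
KKKKKKK
KKKKKRR
KKKYKRR
KKKKKWR

Derivation:
After op 1 paint(5,3,Y):
GGGGGGG
GRRKGGG
GKKKGGG
GKKKGGG
GKKKGRR
GGGYGRR
GGGGGRR
After op 2 paint(6,5,W):
GGGGGGG
GRRKGGG
GKKKGGG
GKKKGGG
GKKKGRR
GGGYGRR
GGGGGWR
After op 3 fill(4,4,K) [30 cells changed]:
KKKKKKK
KRRKKKK
KKKKKKK
KKKKKKK
KKKKKRR
KKKYKRR
KKKKKWR
After op 4 paint(0,6,Y):
KKKKKKY
KRRKKKK
KKKKKKK
KKKKKKK
KKKKKRR
KKKYKRR
KKKKKWR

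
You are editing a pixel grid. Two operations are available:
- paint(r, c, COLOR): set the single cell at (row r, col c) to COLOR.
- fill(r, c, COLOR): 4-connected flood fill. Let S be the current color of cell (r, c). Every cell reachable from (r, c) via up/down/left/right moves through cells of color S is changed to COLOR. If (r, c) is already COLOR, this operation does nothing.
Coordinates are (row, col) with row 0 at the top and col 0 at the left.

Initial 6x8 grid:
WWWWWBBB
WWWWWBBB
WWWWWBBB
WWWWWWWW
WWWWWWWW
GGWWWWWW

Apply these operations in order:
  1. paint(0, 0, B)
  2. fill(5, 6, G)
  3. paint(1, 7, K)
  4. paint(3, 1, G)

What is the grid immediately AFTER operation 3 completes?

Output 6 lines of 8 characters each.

Answer: BGGGGBBB
GGGGGBBK
GGGGGBBB
GGGGGGGG
GGGGGGGG
GGGGGGGG

Derivation:
After op 1 paint(0,0,B):
BWWWWBBB
WWWWWBBB
WWWWWBBB
WWWWWWWW
WWWWWWWW
GGWWWWWW
After op 2 fill(5,6,G) [36 cells changed]:
BGGGGBBB
GGGGGBBB
GGGGGBBB
GGGGGGGG
GGGGGGGG
GGGGGGGG
After op 3 paint(1,7,K):
BGGGGBBB
GGGGGBBK
GGGGGBBB
GGGGGGGG
GGGGGGGG
GGGGGGGG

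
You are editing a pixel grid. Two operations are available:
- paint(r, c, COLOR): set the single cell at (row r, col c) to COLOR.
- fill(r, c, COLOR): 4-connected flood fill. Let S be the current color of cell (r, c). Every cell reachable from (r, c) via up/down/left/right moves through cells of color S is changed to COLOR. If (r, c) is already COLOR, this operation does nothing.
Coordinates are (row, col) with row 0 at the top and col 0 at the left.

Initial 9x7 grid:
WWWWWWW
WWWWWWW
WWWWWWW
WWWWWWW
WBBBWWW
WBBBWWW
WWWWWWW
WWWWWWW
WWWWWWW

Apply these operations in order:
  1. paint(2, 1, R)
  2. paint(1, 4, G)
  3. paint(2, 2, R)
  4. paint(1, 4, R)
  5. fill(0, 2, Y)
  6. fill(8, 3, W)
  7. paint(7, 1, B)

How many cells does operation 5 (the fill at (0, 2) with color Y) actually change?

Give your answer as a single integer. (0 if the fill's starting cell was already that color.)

Answer: 54

Derivation:
After op 1 paint(2,1,R):
WWWWWWW
WWWWWWW
WRWWWWW
WWWWWWW
WBBBWWW
WBBBWWW
WWWWWWW
WWWWWWW
WWWWWWW
After op 2 paint(1,4,G):
WWWWWWW
WWWWGWW
WRWWWWW
WWWWWWW
WBBBWWW
WBBBWWW
WWWWWWW
WWWWWWW
WWWWWWW
After op 3 paint(2,2,R):
WWWWWWW
WWWWGWW
WRRWWWW
WWWWWWW
WBBBWWW
WBBBWWW
WWWWWWW
WWWWWWW
WWWWWWW
After op 4 paint(1,4,R):
WWWWWWW
WWWWRWW
WRRWWWW
WWWWWWW
WBBBWWW
WBBBWWW
WWWWWWW
WWWWWWW
WWWWWWW
After op 5 fill(0,2,Y) [54 cells changed]:
YYYYYYY
YYYYRYY
YRRYYYY
YYYYYYY
YBBBYYY
YBBBYYY
YYYYYYY
YYYYYYY
YYYYYYY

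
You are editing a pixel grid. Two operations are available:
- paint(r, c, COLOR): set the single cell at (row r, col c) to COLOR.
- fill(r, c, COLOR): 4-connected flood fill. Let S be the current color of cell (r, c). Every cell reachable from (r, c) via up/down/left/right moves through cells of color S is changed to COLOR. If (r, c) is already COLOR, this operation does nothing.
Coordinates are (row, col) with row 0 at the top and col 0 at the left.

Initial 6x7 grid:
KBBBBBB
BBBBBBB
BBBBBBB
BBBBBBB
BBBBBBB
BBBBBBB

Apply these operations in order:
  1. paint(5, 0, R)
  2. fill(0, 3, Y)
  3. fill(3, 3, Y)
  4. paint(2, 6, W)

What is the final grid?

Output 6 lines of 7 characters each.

Answer: KYYYYYY
YYYYYYY
YYYYYYW
YYYYYYY
YYYYYYY
RYYYYYY

Derivation:
After op 1 paint(5,0,R):
KBBBBBB
BBBBBBB
BBBBBBB
BBBBBBB
BBBBBBB
RBBBBBB
After op 2 fill(0,3,Y) [40 cells changed]:
KYYYYYY
YYYYYYY
YYYYYYY
YYYYYYY
YYYYYYY
RYYYYYY
After op 3 fill(3,3,Y) [0 cells changed]:
KYYYYYY
YYYYYYY
YYYYYYY
YYYYYYY
YYYYYYY
RYYYYYY
After op 4 paint(2,6,W):
KYYYYYY
YYYYYYY
YYYYYYW
YYYYYYY
YYYYYYY
RYYYYYY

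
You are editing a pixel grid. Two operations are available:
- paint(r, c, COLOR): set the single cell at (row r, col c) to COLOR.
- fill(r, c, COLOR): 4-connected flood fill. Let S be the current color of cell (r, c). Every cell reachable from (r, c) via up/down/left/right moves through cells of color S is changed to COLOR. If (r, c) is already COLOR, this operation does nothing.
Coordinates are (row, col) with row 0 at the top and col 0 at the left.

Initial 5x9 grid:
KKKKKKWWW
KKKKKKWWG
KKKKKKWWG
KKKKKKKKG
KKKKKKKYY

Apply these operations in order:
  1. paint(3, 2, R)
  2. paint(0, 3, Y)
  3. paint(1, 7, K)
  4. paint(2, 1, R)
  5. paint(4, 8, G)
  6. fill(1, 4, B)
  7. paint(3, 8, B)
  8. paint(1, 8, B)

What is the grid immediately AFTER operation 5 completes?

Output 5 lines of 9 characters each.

After op 1 paint(3,2,R):
KKKKKKWWW
KKKKKKWWG
KKKKKKWWG
KKRKKKKKG
KKKKKKKYY
After op 2 paint(0,3,Y):
KKKYKKWWW
KKKKKKWWG
KKKKKKWWG
KKRKKKKKG
KKKKKKKYY
After op 3 paint(1,7,K):
KKKYKKWWW
KKKKKKWKG
KKKKKKWWG
KKRKKKKKG
KKKKKKKYY
After op 4 paint(2,1,R):
KKKYKKWWW
KKKKKKWKG
KRKKKKWWG
KKRKKKKKG
KKKKKKKYY
After op 5 paint(4,8,G):
KKKYKKWWW
KKKKKKWKG
KRKKKKWWG
KKRKKKKKG
KKKKKKKYG

Answer: KKKYKKWWW
KKKKKKWKG
KRKKKKWWG
KKRKKKKKG
KKKKKKKYG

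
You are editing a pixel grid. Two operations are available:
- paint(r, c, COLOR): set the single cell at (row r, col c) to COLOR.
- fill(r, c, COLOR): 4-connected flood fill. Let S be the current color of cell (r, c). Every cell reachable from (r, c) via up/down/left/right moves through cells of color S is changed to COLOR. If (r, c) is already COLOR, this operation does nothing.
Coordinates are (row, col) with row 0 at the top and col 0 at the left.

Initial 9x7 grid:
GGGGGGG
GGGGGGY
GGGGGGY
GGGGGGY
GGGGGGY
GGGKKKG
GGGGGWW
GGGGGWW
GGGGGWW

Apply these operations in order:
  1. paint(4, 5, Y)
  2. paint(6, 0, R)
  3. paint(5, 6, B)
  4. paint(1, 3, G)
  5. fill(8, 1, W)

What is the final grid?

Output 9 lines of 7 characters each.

After op 1 paint(4,5,Y):
GGGGGGG
GGGGGGY
GGGGGGY
GGGGGGY
GGGGGYY
GGGKKKG
GGGGGWW
GGGGGWW
GGGGGWW
After op 2 paint(6,0,R):
GGGGGGG
GGGGGGY
GGGGGGY
GGGGGGY
GGGGGYY
GGGKKKG
RGGGGWW
GGGGGWW
GGGGGWW
After op 3 paint(5,6,B):
GGGGGGG
GGGGGGY
GGGGGGY
GGGGGGY
GGGGGYY
GGGKKKB
RGGGGWW
GGGGGWW
GGGGGWW
After op 4 paint(1,3,G):
GGGGGGG
GGGGGGY
GGGGGGY
GGGGGGY
GGGGGYY
GGGKKKB
RGGGGWW
GGGGGWW
GGGGGWW
After op 5 fill(8,1,W) [47 cells changed]:
WWWWWWW
WWWWWWY
WWWWWWY
WWWWWWY
WWWWWYY
WWWKKKB
RWWWWWW
WWWWWWW
WWWWWWW

Answer: WWWWWWW
WWWWWWY
WWWWWWY
WWWWWWY
WWWWWYY
WWWKKKB
RWWWWWW
WWWWWWW
WWWWWWW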